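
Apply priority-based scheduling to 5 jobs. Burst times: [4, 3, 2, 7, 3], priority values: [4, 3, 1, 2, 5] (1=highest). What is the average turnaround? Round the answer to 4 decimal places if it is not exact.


Sort by priority (ascending = highest first):
Order: [(1, 2), (2, 7), (3, 3), (4, 4), (5, 3)]
Completion times:
  Priority 1, burst=2, C=2
  Priority 2, burst=7, C=9
  Priority 3, burst=3, C=12
  Priority 4, burst=4, C=16
  Priority 5, burst=3, C=19
Average turnaround = 58/5 = 11.6

11.6


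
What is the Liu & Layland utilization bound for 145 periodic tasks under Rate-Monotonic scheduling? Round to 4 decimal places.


Compute 2^(1/145) = 1.0047917694
Subtract 1: 1.0047917694 - 1 = 0.0047917694
Multiply by n: 145 * 0.0047917694 = 0.6948065630
Round to 4 dp: 0.6948

0.6948


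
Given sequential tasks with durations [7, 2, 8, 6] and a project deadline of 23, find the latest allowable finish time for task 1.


LF(activity 1) = deadline - sum of successor durations
Successors: activities 2 through 4 with durations [2, 8, 6]
Sum of successor durations = 16
LF = 23 - 16 = 7

7


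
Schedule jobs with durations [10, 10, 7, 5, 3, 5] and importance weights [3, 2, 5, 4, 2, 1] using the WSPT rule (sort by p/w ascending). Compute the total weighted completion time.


Compute p/w ratios and sort ascending (WSPT): [(5, 4), (7, 5), (3, 2), (10, 3), (10, 2), (5, 1)]
Compute weighted completion times:
  Job (p=5,w=4): C=5, w*C=4*5=20
  Job (p=7,w=5): C=12, w*C=5*12=60
  Job (p=3,w=2): C=15, w*C=2*15=30
  Job (p=10,w=3): C=25, w*C=3*25=75
  Job (p=10,w=2): C=35, w*C=2*35=70
  Job (p=5,w=1): C=40, w*C=1*40=40
Total weighted completion time = 295

295


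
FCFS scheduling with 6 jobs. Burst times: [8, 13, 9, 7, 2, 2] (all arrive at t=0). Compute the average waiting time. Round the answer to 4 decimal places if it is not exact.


FCFS order (as given): [8, 13, 9, 7, 2, 2]
Waiting times:
  Job 1: wait = 0
  Job 2: wait = 8
  Job 3: wait = 21
  Job 4: wait = 30
  Job 5: wait = 37
  Job 6: wait = 39
Sum of waiting times = 135
Average waiting time = 135/6 = 22.5

22.5


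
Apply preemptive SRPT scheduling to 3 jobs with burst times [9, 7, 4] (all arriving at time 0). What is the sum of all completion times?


Since all jobs arrive at t=0, SRPT equals SPT ordering.
SPT order: [4, 7, 9]
Completion times:
  Job 1: p=4, C=4
  Job 2: p=7, C=11
  Job 3: p=9, C=20
Total completion time = 4 + 11 + 20 = 35

35


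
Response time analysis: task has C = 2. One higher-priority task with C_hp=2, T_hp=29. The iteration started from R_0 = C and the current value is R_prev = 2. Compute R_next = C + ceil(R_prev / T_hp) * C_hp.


R_next = C + ceil(R_prev / T_hp) * C_hp
ceil(2 / 29) = ceil(0.069) = 1
Interference = 1 * 2 = 2
R_next = 2 + 2 = 4

4


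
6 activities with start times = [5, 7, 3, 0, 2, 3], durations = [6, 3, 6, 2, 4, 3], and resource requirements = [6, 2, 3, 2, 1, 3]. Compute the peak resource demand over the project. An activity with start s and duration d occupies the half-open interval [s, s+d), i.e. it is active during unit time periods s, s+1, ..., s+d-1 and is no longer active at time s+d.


Each activity i is active on [start_i, start_i + duration_i).
Compute total resource usage per time slot:
  t=0: active resources = [2], total = 2
  t=1: active resources = [2], total = 2
  t=2: active resources = [1], total = 1
  t=3: active resources = [3, 1, 3], total = 7
  t=4: active resources = [3, 1, 3], total = 7
  t=5: active resources = [6, 3, 1, 3], total = 13
  t=6: active resources = [6, 3], total = 9
  t=7: active resources = [6, 2, 3], total = 11
  t=8: active resources = [6, 2, 3], total = 11
  t=9: active resources = [6, 2], total = 8
  t=10: active resources = [6], total = 6
Peak resource demand = 13

13


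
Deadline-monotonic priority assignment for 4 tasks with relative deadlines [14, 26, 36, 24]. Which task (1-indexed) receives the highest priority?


Sort tasks by relative deadline (ascending):
  Task 1: deadline = 14
  Task 4: deadline = 24
  Task 2: deadline = 26
  Task 3: deadline = 36
Priority order (highest first): [1, 4, 2, 3]
Highest priority task = 1

1


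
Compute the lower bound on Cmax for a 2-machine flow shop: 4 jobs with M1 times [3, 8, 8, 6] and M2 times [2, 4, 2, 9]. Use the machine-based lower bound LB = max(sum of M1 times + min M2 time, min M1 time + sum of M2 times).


LB1 = sum(M1 times) + min(M2 times) = 25 + 2 = 27
LB2 = min(M1 times) + sum(M2 times) = 3 + 17 = 20
Lower bound = max(LB1, LB2) = max(27, 20) = 27

27


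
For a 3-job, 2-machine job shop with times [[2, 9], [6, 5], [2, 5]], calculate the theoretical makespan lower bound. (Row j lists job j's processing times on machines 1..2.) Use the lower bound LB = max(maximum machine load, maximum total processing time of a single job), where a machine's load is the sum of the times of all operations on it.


Machine loads:
  Machine 1: 2 + 6 + 2 = 10
  Machine 2: 9 + 5 + 5 = 19
Max machine load = 19
Job totals:
  Job 1: 11
  Job 2: 11
  Job 3: 7
Max job total = 11
Lower bound = max(19, 11) = 19

19


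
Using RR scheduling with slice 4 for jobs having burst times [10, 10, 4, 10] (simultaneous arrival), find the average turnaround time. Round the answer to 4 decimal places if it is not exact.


Time quantum = 4
Execution trace:
  J1 runs 4 units, time = 4
  J2 runs 4 units, time = 8
  J3 runs 4 units, time = 12
  J4 runs 4 units, time = 16
  J1 runs 4 units, time = 20
  J2 runs 4 units, time = 24
  J4 runs 4 units, time = 28
  J1 runs 2 units, time = 30
  J2 runs 2 units, time = 32
  J4 runs 2 units, time = 34
Finish times: [30, 32, 12, 34]
Average turnaround = 108/4 = 27.0

27.0


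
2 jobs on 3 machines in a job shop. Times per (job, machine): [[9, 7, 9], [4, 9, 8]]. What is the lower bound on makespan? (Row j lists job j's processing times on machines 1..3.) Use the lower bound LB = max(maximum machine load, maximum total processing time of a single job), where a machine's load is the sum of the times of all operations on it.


Machine loads:
  Machine 1: 9 + 4 = 13
  Machine 2: 7 + 9 = 16
  Machine 3: 9 + 8 = 17
Max machine load = 17
Job totals:
  Job 1: 25
  Job 2: 21
Max job total = 25
Lower bound = max(17, 25) = 25

25


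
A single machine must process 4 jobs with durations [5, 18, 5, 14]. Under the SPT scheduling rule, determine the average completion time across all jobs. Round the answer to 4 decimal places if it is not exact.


Sort jobs by processing time (SPT order): [5, 5, 14, 18]
Compute completion times sequentially:
  Job 1: processing = 5, completes at 5
  Job 2: processing = 5, completes at 10
  Job 3: processing = 14, completes at 24
  Job 4: processing = 18, completes at 42
Sum of completion times = 81
Average completion time = 81/4 = 20.25

20.25


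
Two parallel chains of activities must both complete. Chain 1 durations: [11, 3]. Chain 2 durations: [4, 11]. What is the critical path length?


Path A total = 11 + 3 = 14
Path B total = 4 + 11 = 15
Critical path = longest path = max(14, 15) = 15

15


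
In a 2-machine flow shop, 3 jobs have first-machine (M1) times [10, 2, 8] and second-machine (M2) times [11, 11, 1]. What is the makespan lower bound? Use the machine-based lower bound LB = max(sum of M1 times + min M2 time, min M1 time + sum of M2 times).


LB1 = sum(M1 times) + min(M2 times) = 20 + 1 = 21
LB2 = min(M1 times) + sum(M2 times) = 2 + 23 = 25
Lower bound = max(LB1, LB2) = max(21, 25) = 25

25


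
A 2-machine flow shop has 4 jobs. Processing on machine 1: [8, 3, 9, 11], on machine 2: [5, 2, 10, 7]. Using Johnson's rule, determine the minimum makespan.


Apply Johnson's rule:
  Group 1 (a <= b): [(3, 9, 10)]
  Group 2 (a > b): [(4, 11, 7), (1, 8, 5), (2, 3, 2)]
Optimal job order: [3, 4, 1, 2]
Schedule:
  Job 3: M1 done at 9, M2 done at 19
  Job 4: M1 done at 20, M2 done at 27
  Job 1: M1 done at 28, M2 done at 33
  Job 2: M1 done at 31, M2 done at 35
Makespan = 35

35


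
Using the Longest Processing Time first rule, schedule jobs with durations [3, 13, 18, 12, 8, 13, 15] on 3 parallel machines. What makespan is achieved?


Sort jobs in decreasing order (LPT): [18, 15, 13, 13, 12, 8, 3]
Assign each job to the least loaded machine:
  Machine 1: jobs [18, 8, 3], load = 29
  Machine 2: jobs [15, 12], load = 27
  Machine 3: jobs [13, 13], load = 26
Makespan = max load = 29

29


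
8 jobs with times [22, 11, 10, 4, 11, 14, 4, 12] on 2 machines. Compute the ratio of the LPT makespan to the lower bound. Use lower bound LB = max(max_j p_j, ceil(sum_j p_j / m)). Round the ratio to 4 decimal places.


LPT order: [22, 14, 12, 11, 11, 10, 4, 4]
Machine loads after assignment: [43, 45]
LPT makespan = 45
Lower bound = max(max_job, ceil(total/2)) = max(22, 44) = 44
Ratio = 45 / 44 = 1.0227

1.0227


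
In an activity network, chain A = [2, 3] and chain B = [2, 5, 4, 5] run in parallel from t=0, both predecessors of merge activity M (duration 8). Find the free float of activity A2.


ES(A2) = sum of predecessors on chain A = 2
EF(A2) = ES + duration = 2 + 3 = 5
Successor of A2 is M. ES(M) = max(sum(A), sum(B)) = max(5, 16) = 16
Free float = ES(successor) - EF(current) = 16 - 5 = 11

11


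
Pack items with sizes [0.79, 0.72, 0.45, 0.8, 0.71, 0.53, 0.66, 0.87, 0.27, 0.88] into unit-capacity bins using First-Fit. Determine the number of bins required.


Place items sequentially using First-Fit:
  Item 0.79 -> new Bin 1
  Item 0.72 -> new Bin 2
  Item 0.45 -> new Bin 3
  Item 0.8 -> new Bin 4
  Item 0.71 -> new Bin 5
  Item 0.53 -> Bin 3 (now 0.98)
  Item 0.66 -> new Bin 6
  Item 0.87 -> new Bin 7
  Item 0.27 -> Bin 2 (now 0.99)
  Item 0.88 -> new Bin 8
Total bins used = 8

8


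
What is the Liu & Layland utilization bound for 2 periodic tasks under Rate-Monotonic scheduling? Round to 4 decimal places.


Compute 2^(1/2) = 1.4142135624
Subtract 1: 1.4142135624 - 1 = 0.4142135624
Multiply by n: 2 * 0.4142135624 = 0.8284271248
Round to 4 dp: 0.8284

0.8284


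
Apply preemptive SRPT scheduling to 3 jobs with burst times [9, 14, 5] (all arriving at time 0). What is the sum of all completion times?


Since all jobs arrive at t=0, SRPT equals SPT ordering.
SPT order: [5, 9, 14]
Completion times:
  Job 1: p=5, C=5
  Job 2: p=9, C=14
  Job 3: p=14, C=28
Total completion time = 5 + 14 + 28 = 47

47


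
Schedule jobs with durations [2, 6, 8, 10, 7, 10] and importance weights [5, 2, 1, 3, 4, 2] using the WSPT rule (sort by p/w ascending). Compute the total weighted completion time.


Compute p/w ratios and sort ascending (WSPT): [(2, 5), (7, 4), (6, 2), (10, 3), (10, 2), (8, 1)]
Compute weighted completion times:
  Job (p=2,w=5): C=2, w*C=5*2=10
  Job (p=7,w=4): C=9, w*C=4*9=36
  Job (p=6,w=2): C=15, w*C=2*15=30
  Job (p=10,w=3): C=25, w*C=3*25=75
  Job (p=10,w=2): C=35, w*C=2*35=70
  Job (p=8,w=1): C=43, w*C=1*43=43
Total weighted completion time = 264

264


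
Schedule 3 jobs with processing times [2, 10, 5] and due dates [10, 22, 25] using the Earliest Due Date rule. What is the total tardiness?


Sort by due date (EDD order): [(2, 10), (10, 22), (5, 25)]
Compute completion times and tardiness:
  Job 1: p=2, d=10, C=2, tardiness=max(0,2-10)=0
  Job 2: p=10, d=22, C=12, tardiness=max(0,12-22)=0
  Job 3: p=5, d=25, C=17, tardiness=max(0,17-25)=0
Total tardiness = 0

0


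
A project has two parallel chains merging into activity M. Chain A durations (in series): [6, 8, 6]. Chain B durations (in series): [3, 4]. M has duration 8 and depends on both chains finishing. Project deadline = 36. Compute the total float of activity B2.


Forward pass: ES(B2) = sum of predecessors on chain B = 3
EF = ES + duration = 3 + 4 = 7
Backward pass: LF(M) = deadline = 36; LS(M) = 36 - 8 = 28
LF(B2) = LS(M) - sum(successors on chain B) = 28 - 0 = 28
LS = LF - duration = 28 - 4 = 24
Total float = LS - ES = 24 - 3 = 21

21


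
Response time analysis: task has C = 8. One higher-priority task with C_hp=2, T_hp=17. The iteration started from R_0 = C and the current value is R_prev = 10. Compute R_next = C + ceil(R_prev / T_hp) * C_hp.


R_next = C + ceil(R_prev / T_hp) * C_hp
ceil(10 / 17) = ceil(0.5882) = 1
Interference = 1 * 2 = 2
R_next = 8 + 2 = 10
R_next = R_prev, so the iteration has converged (response time = 10).

10


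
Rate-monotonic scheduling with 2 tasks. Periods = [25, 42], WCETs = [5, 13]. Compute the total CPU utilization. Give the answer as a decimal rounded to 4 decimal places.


Compute individual utilizations (exact fractions):
  Task 1: C/T = 5/25 = 1/5 (approx. 0.2)
  Task 2: C/T = 13/42 (approx. 0.3095)
Total utilization U = 1/5 + 13/42 = 107/210
Rounded to 4 decimal places: U = 0.5095
RM (Liu & Layland) bound for 2 tasks = 0.828427; compare with U = 107/210 (approx. 0.509524)
U <= bound, so schedulable by RM sufficient condition.

0.5095


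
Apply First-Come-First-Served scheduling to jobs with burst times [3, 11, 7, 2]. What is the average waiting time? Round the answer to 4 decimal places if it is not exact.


FCFS order (as given): [3, 11, 7, 2]
Waiting times:
  Job 1: wait = 0
  Job 2: wait = 3
  Job 3: wait = 14
  Job 4: wait = 21
Sum of waiting times = 38
Average waiting time = 38/4 = 9.5

9.5


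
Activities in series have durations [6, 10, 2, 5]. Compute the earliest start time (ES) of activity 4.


Activity 4 starts after activities 1 through 3 complete.
Predecessor durations: [6, 10, 2]
ES = 6 + 10 + 2 = 18

18


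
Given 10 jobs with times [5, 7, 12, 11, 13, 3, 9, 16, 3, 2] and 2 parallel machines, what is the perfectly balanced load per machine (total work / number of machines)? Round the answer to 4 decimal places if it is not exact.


Total processing time = 5 + 7 + 12 + 11 + 13 + 3 + 9 + 16 + 3 + 2 = 81
Number of machines = 2
Ideal balanced load = 81 / 2 = 40.5

40.5


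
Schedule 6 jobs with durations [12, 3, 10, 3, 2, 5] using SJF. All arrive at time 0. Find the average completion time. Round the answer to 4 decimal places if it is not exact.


SJF order (ascending): [2, 3, 3, 5, 10, 12]
Completion times:
  Job 1: burst=2, C=2
  Job 2: burst=3, C=5
  Job 3: burst=3, C=8
  Job 4: burst=5, C=13
  Job 5: burst=10, C=23
  Job 6: burst=12, C=35
Average completion = 86/6 = 14.3333

14.3333


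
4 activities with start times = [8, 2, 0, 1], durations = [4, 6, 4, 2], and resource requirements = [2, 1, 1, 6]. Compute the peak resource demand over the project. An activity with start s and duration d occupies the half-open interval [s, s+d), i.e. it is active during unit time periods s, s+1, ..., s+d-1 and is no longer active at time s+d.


Each activity i is active on [start_i, start_i + duration_i).
Compute total resource usage per time slot:
  t=0: active resources = [1], total = 1
  t=1: active resources = [1, 6], total = 7
  t=2: active resources = [1, 1, 6], total = 8
  t=3: active resources = [1, 1], total = 2
  t=4: active resources = [1], total = 1
  t=5: active resources = [1], total = 1
  t=6: active resources = [1], total = 1
  t=7: active resources = [1], total = 1
  t=8: active resources = [2], total = 2
  t=9: active resources = [2], total = 2
  t=10: active resources = [2], total = 2
  t=11: active resources = [2], total = 2
Peak resource demand = 8

8


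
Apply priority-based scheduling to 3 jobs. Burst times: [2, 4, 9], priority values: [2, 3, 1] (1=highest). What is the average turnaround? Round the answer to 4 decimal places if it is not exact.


Sort by priority (ascending = highest first):
Order: [(1, 9), (2, 2), (3, 4)]
Completion times:
  Priority 1, burst=9, C=9
  Priority 2, burst=2, C=11
  Priority 3, burst=4, C=15
Average turnaround = 35/3 = 11.6667

11.6667


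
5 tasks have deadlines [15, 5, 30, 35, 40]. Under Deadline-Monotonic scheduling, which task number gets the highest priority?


Sort tasks by relative deadline (ascending):
  Task 2: deadline = 5
  Task 1: deadline = 15
  Task 3: deadline = 30
  Task 4: deadline = 35
  Task 5: deadline = 40
Priority order (highest first): [2, 1, 3, 4, 5]
Highest priority task = 2

2


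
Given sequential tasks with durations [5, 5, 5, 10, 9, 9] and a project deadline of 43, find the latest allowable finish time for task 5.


LF(activity 5) = deadline - sum of successor durations
Successors: activities 6 through 6 with durations [9]
Sum of successor durations = 9
LF = 43 - 9 = 34

34


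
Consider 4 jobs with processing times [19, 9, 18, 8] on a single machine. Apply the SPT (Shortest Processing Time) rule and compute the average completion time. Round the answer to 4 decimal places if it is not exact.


Sort jobs by processing time (SPT order): [8, 9, 18, 19]
Compute completion times sequentially:
  Job 1: processing = 8, completes at 8
  Job 2: processing = 9, completes at 17
  Job 3: processing = 18, completes at 35
  Job 4: processing = 19, completes at 54
Sum of completion times = 114
Average completion time = 114/4 = 28.5

28.5


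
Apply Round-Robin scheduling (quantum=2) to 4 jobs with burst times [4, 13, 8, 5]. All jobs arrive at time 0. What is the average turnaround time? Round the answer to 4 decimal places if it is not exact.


Time quantum = 2
Execution trace:
  J1 runs 2 units, time = 2
  J2 runs 2 units, time = 4
  J3 runs 2 units, time = 6
  J4 runs 2 units, time = 8
  J1 runs 2 units, time = 10
  J2 runs 2 units, time = 12
  J3 runs 2 units, time = 14
  J4 runs 2 units, time = 16
  J2 runs 2 units, time = 18
  J3 runs 2 units, time = 20
  J4 runs 1 units, time = 21
  J2 runs 2 units, time = 23
  J3 runs 2 units, time = 25
  J2 runs 2 units, time = 27
  J2 runs 2 units, time = 29
  J2 runs 1 units, time = 30
Finish times: [10, 30, 25, 21]
Average turnaround = 86/4 = 21.5

21.5


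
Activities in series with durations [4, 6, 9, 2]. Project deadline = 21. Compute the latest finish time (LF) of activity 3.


LF(activity 3) = deadline - sum of successor durations
Successors: activities 4 through 4 with durations [2]
Sum of successor durations = 2
LF = 21 - 2 = 19

19


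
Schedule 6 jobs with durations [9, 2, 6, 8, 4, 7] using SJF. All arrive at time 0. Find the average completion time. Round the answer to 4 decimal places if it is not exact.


SJF order (ascending): [2, 4, 6, 7, 8, 9]
Completion times:
  Job 1: burst=2, C=2
  Job 2: burst=4, C=6
  Job 3: burst=6, C=12
  Job 4: burst=7, C=19
  Job 5: burst=8, C=27
  Job 6: burst=9, C=36
Average completion = 102/6 = 17.0

17.0


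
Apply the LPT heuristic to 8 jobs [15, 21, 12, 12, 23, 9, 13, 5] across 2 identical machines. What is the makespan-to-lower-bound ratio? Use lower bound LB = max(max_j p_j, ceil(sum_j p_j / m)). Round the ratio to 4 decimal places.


LPT order: [23, 21, 15, 13, 12, 12, 9, 5]
Machine loads after assignment: [57, 53]
LPT makespan = 57
Lower bound = max(max_job, ceil(total/2)) = max(23, 55) = 55
Ratio = 57 / 55 = 1.0364

1.0364


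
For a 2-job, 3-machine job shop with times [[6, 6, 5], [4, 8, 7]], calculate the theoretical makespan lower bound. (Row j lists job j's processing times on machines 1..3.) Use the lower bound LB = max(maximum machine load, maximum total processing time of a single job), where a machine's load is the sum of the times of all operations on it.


Machine loads:
  Machine 1: 6 + 4 = 10
  Machine 2: 6 + 8 = 14
  Machine 3: 5 + 7 = 12
Max machine load = 14
Job totals:
  Job 1: 17
  Job 2: 19
Max job total = 19
Lower bound = max(14, 19) = 19

19


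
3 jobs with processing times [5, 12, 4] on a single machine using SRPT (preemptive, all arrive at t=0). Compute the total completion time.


Since all jobs arrive at t=0, SRPT equals SPT ordering.
SPT order: [4, 5, 12]
Completion times:
  Job 1: p=4, C=4
  Job 2: p=5, C=9
  Job 3: p=12, C=21
Total completion time = 4 + 9 + 21 = 34

34


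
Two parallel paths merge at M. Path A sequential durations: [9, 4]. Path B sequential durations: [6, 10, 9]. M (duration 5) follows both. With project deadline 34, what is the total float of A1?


Forward pass: ES(A1) = sum of predecessors on chain A = 0
EF = ES + duration = 0 + 9 = 9
Backward pass: LF(M) = deadline = 34; LS(M) = 34 - 5 = 29
LF(A1) = LS(M) - sum(successors on chain A) = 29 - 4 = 25
LS = LF - duration = 25 - 9 = 16
Total float = LS - ES = 16 - 0 = 16

16


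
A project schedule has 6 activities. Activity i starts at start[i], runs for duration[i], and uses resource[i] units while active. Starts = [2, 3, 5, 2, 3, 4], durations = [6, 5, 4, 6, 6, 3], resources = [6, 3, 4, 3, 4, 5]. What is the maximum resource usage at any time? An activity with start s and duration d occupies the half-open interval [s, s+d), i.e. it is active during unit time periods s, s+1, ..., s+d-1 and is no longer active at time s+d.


Each activity i is active on [start_i, start_i + duration_i).
Compute total resource usage per time slot:
  t=0: active resources = [], total = 0
  t=1: active resources = [], total = 0
  t=2: active resources = [6, 3], total = 9
  t=3: active resources = [6, 3, 3, 4], total = 16
  t=4: active resources = [6, 3, 3, 4, 5], total = 21
  t=5: active resources = [6, 3, 4, 3, 4, 5], total = 25
  t=6: active resources = [6, 3, 4, 3, 4, 5], total = 25
  t=7: active resources = [6, 3, 4, 3, 4], total = 20
  t=8: active resources = [4, 4], total = 8
Peak resource demand = 25

25


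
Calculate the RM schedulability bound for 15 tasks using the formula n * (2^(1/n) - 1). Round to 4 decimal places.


Compute 2^(1/15) = 1.0472941228
Subtract 1: 1.0472941228 - 1 = 0.0472941228
Multiply by n: 15 * 0.0472941228 = 0.7094118420
Round to 4 dp: 0.7094

0.7094


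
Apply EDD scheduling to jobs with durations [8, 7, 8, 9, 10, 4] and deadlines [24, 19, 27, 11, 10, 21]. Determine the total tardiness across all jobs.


Sort by due date (EDD order): [(10, 10), (9, 11), (7, 19), (4, 21), (8, 24), (8, 27)]
Compute completion times and tardiness:
  Job 1: p=10, d=10, C=10, tardiness=max(0,10-10)=0
  Job 2: p=9, d=11, C=19, tardiness=max(0,19-11)=8
  Job 3: p=7, d=19, C=26, tardiness=max(0,26-19)=7
  Job 4: p=4, d=21, C=30, tardiness=max(0,30-21)=9
  Job 5: p=8, d=24, C=38, tardiness=max(0,38-24)=14
  Job 6: p=8, d=27, C=46, tardiness=max(0,46-27)=19
Total tardiness = 57

57


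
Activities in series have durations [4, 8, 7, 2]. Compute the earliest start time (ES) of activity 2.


Activity 2 starts after activities 1 through 1 complete.
Predecessor durations: [4]
ES = 4 = 4

4


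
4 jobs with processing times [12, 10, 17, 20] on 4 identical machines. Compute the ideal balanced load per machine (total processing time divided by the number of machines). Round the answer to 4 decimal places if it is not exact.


Total processing time = 12 + 10 + 17 + 20 = 59
Number of machines = 4
Ideal balanced load = 59 / 4 = 14.75

14.75


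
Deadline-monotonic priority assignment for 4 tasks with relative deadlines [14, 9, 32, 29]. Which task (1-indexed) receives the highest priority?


Sort tasks by relative deadline (ascending):
  Task 2: deadline = 9
  Task 1: deadline = 14
  Task 4: deadline = 29
  Task 3: deadline = 32
Priority order (highest first): [2, 1, 4, 3]
Highest priority task = 2

2


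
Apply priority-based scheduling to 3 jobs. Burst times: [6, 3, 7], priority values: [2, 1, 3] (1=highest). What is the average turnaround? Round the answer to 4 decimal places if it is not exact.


Sort by priority (ascending = highest first):
Order: [(1, 3), (2, 6), (3, 7)]
Completion times:
  Priority 1, burst=3, C=3
  Priority 2, burst=6, C=9
  Priority 3, burst=7, C=16
Average turnaround = 28/3 = 9.3333

9.3333


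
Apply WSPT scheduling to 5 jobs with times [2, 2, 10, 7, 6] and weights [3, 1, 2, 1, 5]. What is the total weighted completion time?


Compute p/w ratios and sort ascending (WSPT): [(2, 3), (6, 5), (2, 1), (10, 2), (7, 1)]
Compute weighted completion times:
  Job (p=2,w=3): C=2, w*C=3*2=6
  Job (p=6,w=5): C=8, w*C=5*8=40
  Job (p=2,w=1): C=10, w*C=1*10=10
  Job (p=10,w=2): C=20, w*C=2*20=40
  Job (p=7,w=1): C=27, w*C=1*27=27
Total weighted completion time = 123

123


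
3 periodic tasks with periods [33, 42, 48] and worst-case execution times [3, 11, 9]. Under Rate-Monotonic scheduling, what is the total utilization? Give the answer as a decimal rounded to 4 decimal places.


Compute individual utilizations (exact fractions):
  Task 1: C/T = 3/33 = 1/11 (approx. 0.0909)
  Task 2: C/T = 11/42 (approx. 0.2619)
  Task 3: C/T = 9/48 = 3/16 (approx. 0.1875)
Total utilization U = 1/11 + 11/42 + 3/16 = 1997/3696
Rounded to 4 decimal places: U = 0.5403
RM (Liu & Layland) bound for 3 tasks = 0.779763; compare with U = 1997/3696 (approx. 0.540314)
U <= bound, so schedulable by RM sufficient condition.

0.5403


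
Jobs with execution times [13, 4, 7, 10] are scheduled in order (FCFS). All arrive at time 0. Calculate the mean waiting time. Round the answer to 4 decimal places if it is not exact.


FCFS order (as given): [13, 4, 7, 10]
Waiting times:
  Job 1: wait = 0
  Job 2: wait = 13
  Job 3: wait = 17
  Job 4: wait = 24
Sum of waiting times = 54
Average waiting time = 54/4 = 13.5

13.5


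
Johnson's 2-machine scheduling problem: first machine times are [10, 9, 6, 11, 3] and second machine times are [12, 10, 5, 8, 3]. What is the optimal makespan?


Apply Johnson's rule:
  Group 1 (a <= b): [(5, 3, 3), (2, 9, 10), (1, 10, 12)]
  Group 2 (a > b): [(4, 11, 8), (3, 6, 5)]
Optimal job order: [5, 2, 1, 4, 3]
Schedule:
  Job 5: M1 done at 3, M2 done at 6
  Job 2: M1 done at 12, M2 done at 22
  Job 1: M1 done at 22, M2 done at 34
  Job 4: M1 done at 33, M2 done at 42
  Job 3: M1 done at 39, M2 done at 47
Makespan = 47

47


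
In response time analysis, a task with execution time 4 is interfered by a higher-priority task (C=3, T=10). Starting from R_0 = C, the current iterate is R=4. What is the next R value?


R_next = C + ceil(R_prev / T_hp) * C_hp
ceil(4 / 10) = ceil(0.4) = 1
Interference = 1 * 3 = 3
R_next = 4 + 3 = 7

7


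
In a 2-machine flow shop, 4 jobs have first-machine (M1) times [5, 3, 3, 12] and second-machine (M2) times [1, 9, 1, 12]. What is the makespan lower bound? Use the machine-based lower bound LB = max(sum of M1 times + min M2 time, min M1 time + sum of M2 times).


LB1 = sum(M1 times) + min(M2 times) = 23 + 1 = 24
LB2 = min(M1 times) + sum(M2 times) = 3 + 23 = 26
Lower bound = max(LB1, LB2) = max(24, 26) = 26

26


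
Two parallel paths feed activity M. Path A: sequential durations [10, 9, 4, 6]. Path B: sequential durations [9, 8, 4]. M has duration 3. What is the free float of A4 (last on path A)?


ES(A4) = sum of predecessors on chain A = 23
EF(A4) = ES + duration = 23 + 6 = 29
Successor of A4 is M. ES(M) = max(sum(A), sum(B)) = max(29, 21) = 29
Free float = ES(successor) - EF(current) = 29 - 29 = 0

0


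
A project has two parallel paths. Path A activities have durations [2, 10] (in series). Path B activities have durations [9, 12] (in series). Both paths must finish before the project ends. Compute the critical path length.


Path A total = 2 + 10 = 12
Path B total = 9 + 12 = 21
Critical path = longest path = max(12, 21) = 21

21


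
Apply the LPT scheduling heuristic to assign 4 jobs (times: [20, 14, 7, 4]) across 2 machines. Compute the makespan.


Sort jobs in decreasing order (LPT): [20, 14, 7, 4]
Assign each job to the least loaded machine:
  Machine 1: jobs [20, 4], load = 24
  Machine 2: jobs [14, 7], load = 21
Makespan = max load = 24

24


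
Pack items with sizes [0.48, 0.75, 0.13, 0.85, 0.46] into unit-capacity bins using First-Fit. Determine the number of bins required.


Place items sequentially using First-Fit:
  Item 0.48 -> new Bin 1
  Item 0.75 -> new Bin 2
  Item 0.13 -> Bin 1 (now 0.61)
  Item 0.85 -> new Bin 3
  Item 0.46 -> new Bin 4
Total bins used = 4

4


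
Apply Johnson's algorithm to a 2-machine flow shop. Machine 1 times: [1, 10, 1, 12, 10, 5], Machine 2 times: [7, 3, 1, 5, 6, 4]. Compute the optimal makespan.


Apply Johnson's rule:
  Group 1 (a <= b): [(1, 1, 7), (3, 1, 1)]
  Group 2 (a > b): [(5, 10, 6), (4, 12, 5), (6, 5, 4), (2, 10, 3)]
Optimal job order: [1, 3, 5, 4, 6, 2]
Schedule:
  Job 1: M1 done at 1, M2 done at 8
  Job 3: M1 done at 2, M2 done at 9
  Job 5: M1 done at 12, M2 done at 18
  Job 4: M1 done at 24, M2 done at 29
  Job 6: M1 done at 29, M2 done at 33
  Job 2: M1 done at 39, M2 done at 42
Makespan = 42

42


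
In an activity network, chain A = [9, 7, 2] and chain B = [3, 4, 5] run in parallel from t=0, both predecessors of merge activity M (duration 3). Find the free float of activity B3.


ES(B3) = sum of predecessors on chain B = 7
EF(B3) = ES + duration = 7 + 5 = 12
Successor of B3 is M. ES(M) = max(sum(A), sum(B)) = max(18, 12) = 18
Free float = ES(successor) - EF(current) = 18 - 12 = 6

6


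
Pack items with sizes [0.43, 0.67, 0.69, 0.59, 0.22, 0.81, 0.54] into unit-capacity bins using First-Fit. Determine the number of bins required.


Place items sequentially using First-Fit:
  Item 0.43 -> new Bin 1
  Item 0.67 -> new Bin 2
  Item 0.69 -> new Bin 3
  Item 0.59 -> new Bin 4
  Item 0.22 -> Bin 1 (now 0.65)
  Item 0.81 -> new Bin 5
  Item 0.54 -> new Bin 6
Total bins used = 6

6


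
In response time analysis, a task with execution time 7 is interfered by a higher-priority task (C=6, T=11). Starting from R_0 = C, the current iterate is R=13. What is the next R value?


R_next = C + ceil(R_prev / T_hp) * C_hp
ceil(13 / 11) = ceil(1.1818) = 2
Interference = 2 * 6 = 12
R_next = 7 + 12 = 19

19


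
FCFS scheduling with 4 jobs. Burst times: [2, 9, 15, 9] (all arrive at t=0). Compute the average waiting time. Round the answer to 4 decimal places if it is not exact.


FCFS order (as given): [2, 9, 15, 9]
Waiting times:
  Job 1: wait = 0
  Job 2: wait = 2
  Job 3: wait = 11
  Job 4: wait = 26
Sum of waiting times = 39
Average waiting time = 39/4 = 9.75

9.75


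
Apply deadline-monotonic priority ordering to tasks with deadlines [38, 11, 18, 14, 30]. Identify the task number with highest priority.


Sort tasks by relative deadline (ascending):
  Task 2: deadline = 11
  Task 4: deadline = 14
  Task 3: deadline = 18
  Task 5: deadline = 30
  Task 1: deadline = 38
Priority order (highest first): [2, 4, 3, 5, 1]
Highest priority task = 2

2


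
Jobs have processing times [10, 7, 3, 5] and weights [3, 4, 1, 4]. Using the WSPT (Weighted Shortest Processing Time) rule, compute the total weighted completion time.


Compute p/w ratios and sort ascending (WSPT): [(5, 4), (7, 4), (3, 1), (10, 3)]
Compute weighted completion times:
  Job (p=5,w=4): C=5, w*C=4*5=20
  Job (p=7,w=4): C=12, w*C=4*12=48
  Job (p=3,w=1): C=15, w*C=1*15=15
  Job (p=10,w=3): C=25, w*C=3*25=75
Total weighted completion time = 158

158


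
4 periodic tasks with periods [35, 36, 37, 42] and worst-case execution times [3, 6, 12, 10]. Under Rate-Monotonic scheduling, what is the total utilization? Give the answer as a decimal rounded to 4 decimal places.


Compute individual utilizations (exact fractions):
  Task 1: C/T = 3/35 (approx. 0.0857)
  Task 2: C/T = 6/36 = 1/6 (approx. 0.1667)
  Task 3: C/T = 12/37 (approx. 0.3243)
  Task 4: C/T = 10/42 = 5/21 (approx. 0.2381)
Total utilization U = 3/35 + 1/6 + 12/37 + 5/21 = 6331/7770
Rounded to 4 decimal places: U = 0.8148
RM (Liu & Layland) bound for 4 tasks = 0.756828; compare with U = 6331/7770 (approx. 0.814801)
bound < U <= 1, so the RM sufficient condition is not met (inconclusive; an exact test such as response-time analysis is needed).

0.8148


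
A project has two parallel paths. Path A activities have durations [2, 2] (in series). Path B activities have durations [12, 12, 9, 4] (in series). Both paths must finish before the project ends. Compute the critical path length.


Path A total = 2 + 2 = 4
Path B total = 12 + 12 + 9 + 4 = 37
Critical path = longest path = max(4, 37) = 37

37


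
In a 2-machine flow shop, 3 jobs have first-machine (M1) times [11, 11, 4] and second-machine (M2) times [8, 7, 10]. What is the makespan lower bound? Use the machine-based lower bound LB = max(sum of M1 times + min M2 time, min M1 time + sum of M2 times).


LB1 = sum(M1 times) + min(M2 times) = 26 + 7 = 33
LB2 = min(M1 times) + sum(M2 times) = 4 + 25 = 29
Lower bound = max(LB1, LB2) = max(33, 29) = 33

33


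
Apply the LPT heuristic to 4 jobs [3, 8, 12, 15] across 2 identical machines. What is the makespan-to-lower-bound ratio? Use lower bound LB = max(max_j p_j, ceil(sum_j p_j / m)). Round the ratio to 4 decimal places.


LPT order: [15, 12, 8, 3]
Machine loads after assignment: [18, 20]
LPT makespan = 20
Lower bound = max(max_job, ceil(total/2)) = max(15, 19) = 19
Ratio = 20 / 19 = 1.0526

1.0526


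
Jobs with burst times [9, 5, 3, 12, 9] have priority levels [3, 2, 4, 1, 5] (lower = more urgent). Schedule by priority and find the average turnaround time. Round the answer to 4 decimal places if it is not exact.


Sort by priority (ascending = highest first):
Order: [(1, 12), (2, 5), (3, 9), (4, 3), (5, 9)]
Completion times:
  Priority 1, burst=12, C=12
  Priority 2, burst=5, C=17
  Priority 3, burst=9, C=26
  Priority 4, burst=3, C=29
  Priority 5, burst=9, C=38
Average turnaround = 122/5 = 24.4

24.4


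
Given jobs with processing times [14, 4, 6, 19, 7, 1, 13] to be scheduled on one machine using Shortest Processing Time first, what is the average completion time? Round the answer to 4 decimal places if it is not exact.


Sort jobs by processing time (SPT order): [1, 4, 6, 7, 13, 14, 19]
Compute completion times sequentially:
  Job 1: processing = 1, completes at 1
  Job 2: processing = 4, completes at 5
  Job 3: processing = 6, completes at 11
  Job 4: processing = 7, completes at 18
  Job 5: processing = 13, completes at 31
  Job 6: processing = 14, completes at 45
  Job 7: processing = 19, completes at 64
Sum of completion times = 175
Average completion time = 175/7 = 25.0

25.0


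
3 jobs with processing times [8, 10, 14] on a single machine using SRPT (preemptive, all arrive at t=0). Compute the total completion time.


Since all jobs arrive at t=0, SRPT equals SPT ordering.
SPT order: [8, 10, 14]
Completion times:
  Job 1: p=8, C=8
  Job 2: p=10, C=18
  Job 3: p=14, C=32
Total completion time = 8 + 18 + 32 = 58

58


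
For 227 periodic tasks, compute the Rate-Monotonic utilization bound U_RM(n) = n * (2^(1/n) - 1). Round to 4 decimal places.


Compute 2^(1/227) = 1.0030581785
Subtract 1: 1.0030581785 - 1 = 0.0030581785
Multiply by n: 227 * 0.0030581785 = 0.6942065195
Round to 4 dp: 0.6942

0.6942


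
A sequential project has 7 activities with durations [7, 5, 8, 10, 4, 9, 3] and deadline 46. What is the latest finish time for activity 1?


LF(activity 1) = deadline - sum of successor durations
Successors: activities 2 through 7 with durations [5, 8, 10, 4, 9, 3]
Sum of successor durations = 39
LF = 46 - 39 = 7

7


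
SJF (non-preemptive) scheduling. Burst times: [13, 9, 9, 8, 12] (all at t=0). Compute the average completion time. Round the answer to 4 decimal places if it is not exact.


SJF order (ascending): [8, 9, 9, 12, 13]
Completion times:
  Job 1: burst=8, C=8
  Job 2: burst=9, C=17
  Job 3: burst=9, C=26
  Job 4: burst=12, C=38
  Job 5: burst=13, C=51
Average completion = 140/5 = 28.0

28.0


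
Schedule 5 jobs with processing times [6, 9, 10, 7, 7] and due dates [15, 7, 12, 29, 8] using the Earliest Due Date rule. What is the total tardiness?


Sort by due date (EDD order): [(9, 7), (7, 8), (10, 12), (6, 15), (7, 29)]
Compute completion times and tardiness:
  Job 1: p=9, d=7, C=9, tardiness=max(0,9-7)=2
  Job 2: p=7, d=8, C=16, tardiness=max(0,16-8)=8
  Job 3: p=10, d=12, C=26, tardiness=max(0,26-12)=14
  Job 4: p=6, d=15, C=32, tardiness=max(0,32-15)=17
  Job 5: p=7, d=29, C=39, tardiness=max(0,39-29)=10
Total tardiness = 51

51


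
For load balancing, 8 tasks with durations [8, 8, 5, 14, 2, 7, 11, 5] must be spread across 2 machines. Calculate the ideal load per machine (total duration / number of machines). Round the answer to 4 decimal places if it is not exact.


Total processing time = 8 + 8 + 5 + 14 + 2 + 7 + 11 + 5 = 60
Number of machines = 2
Ideal balanced load = 60 / 2 = 30.0

30.0


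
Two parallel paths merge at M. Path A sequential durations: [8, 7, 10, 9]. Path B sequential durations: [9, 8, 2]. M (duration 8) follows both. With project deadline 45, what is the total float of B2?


Forward pass: ES(B2) = sum of predecessors on chain B = 9
EF = ES + duration = 9 + 8 = 17
Backward pass: LF(M) = deadline = 45; LS(M) = 45 - 8 = 37
LF(B2) = LS(M) - sum(successors on chain B) = 37 - 2 = 35
LS = LF - duration = 35 - 8 = 27
Total float = LS - ES = 27 - 9 = 18

18


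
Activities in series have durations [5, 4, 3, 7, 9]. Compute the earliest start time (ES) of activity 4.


Activity 4 starts after activities 1 through 3 complete.
Predecessor durations: [5, 4, 3]
ES = 5 + 4 + 3 = 12

12


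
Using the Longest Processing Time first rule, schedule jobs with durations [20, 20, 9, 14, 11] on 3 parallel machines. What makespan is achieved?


Sort jobs in decreasing order (LPT): [20, 20, 14, 11, 9]
Assign each job to the least loaded machine:
  Machine 1: jobs [20, 9], load = 29
  Machine 2: jobs [20], load = 20
  Machine 3: jobs [14, 11], load = 25
Makespan = max load = 29

29


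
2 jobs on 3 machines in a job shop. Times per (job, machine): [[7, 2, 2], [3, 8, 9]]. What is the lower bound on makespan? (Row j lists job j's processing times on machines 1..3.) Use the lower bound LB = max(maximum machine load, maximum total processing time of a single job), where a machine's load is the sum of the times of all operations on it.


Machine loads:
  Machine 1: 7 + 3 = 10
  Machine 2: 2 + 8 = 10
  Machine 3: 2 + 9 = 11
Max machine load = 11
Job totals:
  Job 1: 11
  Job 2: 20
Max job total = 20
Lower bound = max(11, 20) = 20

20


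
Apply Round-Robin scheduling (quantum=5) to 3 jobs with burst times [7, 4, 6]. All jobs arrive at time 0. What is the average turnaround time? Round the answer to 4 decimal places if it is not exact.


Time quantum = 5
Execution trace:
  J1 runs 5 units, time = 5
  J2 runs 4 units, time = 9
  J3 runs 5 units, time = 14
  J1 runs 2 units, time = 16
  J3 runs 1 units, time = 17
Finish times: [16, 9, 17]
Average turnaround = 42/3 = 14.0

14.0


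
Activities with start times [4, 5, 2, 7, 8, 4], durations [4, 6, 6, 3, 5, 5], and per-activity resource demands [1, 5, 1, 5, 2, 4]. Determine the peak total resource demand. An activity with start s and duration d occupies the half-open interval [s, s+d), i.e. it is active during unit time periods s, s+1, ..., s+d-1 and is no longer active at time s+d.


Each activity i is active on [start_i, start_i + duration_i).
Compute total resource usage per time slot:
  t=0: active resources = [], total = 0
  t=1: active resources = [], total = 0
  t=2: active resources = [1], total = 1
  t=3: active resources = [1], total = 1
  t=4: active resources = [1, 1, 4], total = 6
  t=5: active resources = [1, 5, 1, 4], total = 11
  t=6: active resources = [1, 5, 1, 4], total = 11
  t=7: active resources = [1, 5, 1, 5, 4], total = 16
  t=8: active resources = [5, 5, 2, 4], total = 16
  t=9: active resources = [5, 5, 2], total = 12
  t=10: active resources = [5, 2], total = 7
  t=11: active resources = [2], total = 2
  t=12: active resources = [2], total = 2
Peak resource demand = 16

16


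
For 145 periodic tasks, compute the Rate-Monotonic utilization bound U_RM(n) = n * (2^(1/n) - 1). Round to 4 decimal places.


Compute 2^(1/145) = 1.0047917694
Subtract 1: 1.0047917694 - 1 = 0.0047917694
Multiply by n: 145 * 0.0047917694 = 0.6948065630
Round to 4 dp: 0.6948

0.6948


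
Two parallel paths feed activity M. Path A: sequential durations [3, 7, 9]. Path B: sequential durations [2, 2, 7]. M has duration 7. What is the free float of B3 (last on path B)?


ES(B3) = sum of predecessors on chain B = 4
EF(B3) = ES + duration = 4 + 7 = 11
Successor of B3 is M. ES(M) = max(sum(A), sum(B)) = max(19, 11) = 19
Free float = ES(successor) - EF(current) = 19 - 11 = 8

8


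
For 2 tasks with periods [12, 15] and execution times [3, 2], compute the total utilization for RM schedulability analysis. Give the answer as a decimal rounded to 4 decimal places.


Compute individual utilizations (exact fractions):
  Task 1: C/T = 3/12 = 1/4 (approx. 0.25)
  Task 2: C/T = 2/15 (approx. 0.1333)
Total utilization U = 1/4 + 2/15 = 23/60
Rounded to 4 decimal places: U = 0.3833
RM (Liu & Layland) bound for 2 tasks = 0.828427; compare with U = 23/60 (approx. 0.383333)
U <= bound, so schedulable by RM sufficient condition.

0.3833
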